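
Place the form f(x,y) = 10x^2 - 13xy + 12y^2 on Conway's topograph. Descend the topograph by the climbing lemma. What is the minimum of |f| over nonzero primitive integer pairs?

translate: b→7 (≡-13 mod 20), so (10,-13,12)→(10,7,9)
flip: (10,7,9)→(9,-7,10)
reduced (well bottom): (9,-7,10) with a≤c, −a<b≤a
well minimum = a = 9

9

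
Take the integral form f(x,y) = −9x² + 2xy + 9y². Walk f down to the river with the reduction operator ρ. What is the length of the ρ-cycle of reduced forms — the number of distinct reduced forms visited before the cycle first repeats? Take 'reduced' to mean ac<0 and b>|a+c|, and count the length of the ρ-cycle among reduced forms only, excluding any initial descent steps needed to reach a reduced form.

D = 328, ⌊√D⌋ = 18
river: ρ → (9,16,-2)
river: ρ → (-2,16,9)
river: ρ → (9,2,-9)
river: ρ → (-9,16,2)
river: ρ → (2,16,-9)
river: ρ → (-9,2,9)
ρ-cycle length = 6 (tail of 0 descent steps not counted)

6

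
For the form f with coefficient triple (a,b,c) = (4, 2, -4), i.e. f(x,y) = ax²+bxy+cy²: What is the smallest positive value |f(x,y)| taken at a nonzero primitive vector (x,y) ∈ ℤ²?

river: ρ → (-4,6,2)
river: ρ → (2,6,-4)
river: ρ → (-4,2,4)
river: ρ → (4,6,-2)
river: ρ → (-2,6,4)
river: ρ → (4,2,-4)
closes: descent 0, river 6
min |a| on river = 2

2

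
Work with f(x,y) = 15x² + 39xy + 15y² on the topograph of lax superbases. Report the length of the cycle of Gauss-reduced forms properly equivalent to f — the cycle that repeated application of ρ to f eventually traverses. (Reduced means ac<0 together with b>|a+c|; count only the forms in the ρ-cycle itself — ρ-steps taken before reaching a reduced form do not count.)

D = 621, ⌊√D⌋ = 24
descent: ρ → (15,21,-3)  [lands on river]
river: ρ → (-3,21,15)
river: ρ → (15,9,-9)
river: ρ → (-9,9,15)
ρ-cycle length = 4 (tail of 1 descent step not counted)

4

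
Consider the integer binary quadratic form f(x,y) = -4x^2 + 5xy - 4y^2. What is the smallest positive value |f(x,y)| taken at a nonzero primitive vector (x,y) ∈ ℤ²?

translate: b→3 (≡-5 mod 8), so (4,-5,4)→(4,3,3)
flip: (4,3,3)→(3,-3,4)
translate: b→3 (≡-3 mod 6), so (3,-3,4)→(3,3,4)
reduced (well bottom): (3,3,4) with a≤c, −a<b≤a
well minimum |f| = |-3| = 3 (negative-definite)

3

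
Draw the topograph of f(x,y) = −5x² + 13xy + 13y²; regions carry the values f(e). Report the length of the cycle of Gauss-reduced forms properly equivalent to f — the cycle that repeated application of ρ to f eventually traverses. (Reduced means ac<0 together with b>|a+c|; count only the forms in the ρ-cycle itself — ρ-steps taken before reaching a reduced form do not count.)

D = 429, ⌊√D⌋ = 20
river: ρ → (13,13,-5)
river: ρ → (-5,17,7)
river: ρ → (7,11,-11)
river: ρ → (-11,11,7)
river: ρ → (7,17,-5)
river: ρ → (-5,13,13)
ρ-cycle length = 6 (tail of 0 descent steps not counted)

6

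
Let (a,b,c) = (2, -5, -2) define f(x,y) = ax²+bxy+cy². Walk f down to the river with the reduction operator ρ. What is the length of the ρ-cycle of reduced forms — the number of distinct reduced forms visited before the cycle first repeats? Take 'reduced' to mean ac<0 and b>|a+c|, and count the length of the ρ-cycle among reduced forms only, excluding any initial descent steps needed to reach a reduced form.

D = 41, ⌊√D⌋ = 6
descent: ρ → (-2,5,2)  [lands on river]
river: ρ → (2,3,-4)
river: ρ → (-4,5,1)
river: ρ → (1,5,-4)
river: ρ → (-4,3,2)
river: ρ → (2,5,-2)
river: ρ → (-2,3,4)
river: ρ → (4,5,-1)
river: ρ → (-1,5,4)
river: ρ → (4,3,-2)
ρ-cycle length = 10 (tail of 1 descent step not counted)

10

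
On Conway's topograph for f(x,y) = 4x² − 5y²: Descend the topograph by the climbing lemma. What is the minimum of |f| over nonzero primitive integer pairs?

descent: ρ → (-5,0,4)
descent: ρ → (4,8,-1)  [lands on river]
river: ρ → (-1,8,4)
closes: descent 2, river 2
min |a| on river = 1

1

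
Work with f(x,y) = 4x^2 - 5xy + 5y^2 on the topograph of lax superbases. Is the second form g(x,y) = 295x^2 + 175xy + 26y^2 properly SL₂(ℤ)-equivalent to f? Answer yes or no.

D₁ = -55, D₂ = -55
f: translate: b→3 (≡-5 mod 8), so (4,-5,5)→(4,3,4)
f: reduced (well bottom): (4,3,4) with a≤c, −a<b≤a
g: flip: (295,175,26)→(26,-175,295)
g: translate: b→-19 (≡-175 mod 52), so (26,-175,295)→(26,-19,4)
g: flip: (26,-19,4)→(4,19,26)
g: translate: b→3 (≡19 mod 8), so (4,19,26)→(4,3,4)
g: reduced (well bottom): (4,3,4) with a≤c, −a<b≤a
reduced forms (4, 3, 4) vs (4, 3, 4) ⇒ equivalent

yes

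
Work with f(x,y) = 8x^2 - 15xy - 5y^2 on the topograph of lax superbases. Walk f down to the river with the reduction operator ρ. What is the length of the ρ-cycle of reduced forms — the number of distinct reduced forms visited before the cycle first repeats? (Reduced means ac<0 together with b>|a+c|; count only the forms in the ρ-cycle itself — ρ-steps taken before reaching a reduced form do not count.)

D = 385, ⌊√D⌋ = 19
descent: ρ → (-5,15,8)  [lands on river]
river: ρ → (8,17,-3)
river: ρ → (-3,19,2)
river: ρ → (2,17,-12)
river: ρ → (-12,7,7)
river: ρ → (7,7,-12)
river: ρ → (-12,17,2)
river: ρ → (2,19,-3)
river: ρ → (-3,17,8)
river: ρ → (8,15,-5)
ρ-cycle length = 10 (tail of 1 descent step not counted)

10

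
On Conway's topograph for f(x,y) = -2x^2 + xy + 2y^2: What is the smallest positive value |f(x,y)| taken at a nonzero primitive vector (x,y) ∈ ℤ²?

river: ρ → (2,3,-1)
river: ρ → (-1,3,2)
river: ρ → (2,1,-2)
river: ρ → (-2,3,1)
river: ρ → (1,3,-2)
river: ρ → (-2,1,2)
closes: descent 0, river 6
min |a| on river = 1

1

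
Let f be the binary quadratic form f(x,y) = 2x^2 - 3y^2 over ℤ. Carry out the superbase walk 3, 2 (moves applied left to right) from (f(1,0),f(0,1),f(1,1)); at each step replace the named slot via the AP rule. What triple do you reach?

start (2,-3,-1) = (f(1,0),f(0,1),f(1,1))
replace slot 3: 2·(2+(-3)) − (-1) = -1 → (2,-3,-1)
replace slot 2: 2·(2+(-1)) − (-3) = 5 → (2,5,-1)

2,5,-1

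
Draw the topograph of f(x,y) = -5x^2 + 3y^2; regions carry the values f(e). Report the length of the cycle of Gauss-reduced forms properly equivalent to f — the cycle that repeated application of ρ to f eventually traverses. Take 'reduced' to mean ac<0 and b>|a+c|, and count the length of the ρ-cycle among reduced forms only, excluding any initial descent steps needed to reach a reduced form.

D = 60, ⌊√D⌋ = 7
descent: ρ → (3,6,-2)  [lands on river]
river: ρ → (-2,6,3)
ρ-cycle length = 2 (tail of 1 descent step not counted)

2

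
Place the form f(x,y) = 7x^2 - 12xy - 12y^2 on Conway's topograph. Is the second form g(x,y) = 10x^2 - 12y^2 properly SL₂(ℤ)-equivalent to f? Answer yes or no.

D₁ = 480, D₂ = 480
river cycle of f (length 4): (-12, 12, 7), (7, 16, -8), (-8, 16, 7), (7, 12, -12)
river cycle of g (length 2): (10, 20, -2), (-2, 20, 10)
cycles differ ⇒ inequivalent

no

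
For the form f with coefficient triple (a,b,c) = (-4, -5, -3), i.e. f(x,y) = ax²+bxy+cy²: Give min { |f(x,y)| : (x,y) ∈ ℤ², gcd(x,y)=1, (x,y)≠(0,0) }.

translate: b→-3 (≡5 mod 8), so (4,5,3)→(4,-3,2)
flip: (4,-3,2)→(2,3,4)
translate: b→-1 (≡3 mod 4), so (2,3,4)→(2,-1,3)
reduced (well bottom): (2,-1,3) with a≤c, −a<b≤a
well minimum |f| = |-2| = 2 (negative-definite)

2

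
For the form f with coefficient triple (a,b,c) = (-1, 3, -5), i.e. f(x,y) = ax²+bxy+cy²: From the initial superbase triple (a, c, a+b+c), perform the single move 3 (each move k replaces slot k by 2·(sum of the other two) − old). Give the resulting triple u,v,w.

start (-1,-5,-3) = (f(1,0),f(0,1),f(1,1))
replace slot 3: 2·((-1)+(-5)) − (-3) = -9 → (-1,-5,-9)

-1,-5,-9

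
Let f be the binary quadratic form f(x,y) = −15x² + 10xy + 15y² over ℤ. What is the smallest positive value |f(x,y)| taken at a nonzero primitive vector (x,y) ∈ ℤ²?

river: ρ → (15,20,-10)
river: ρ → (-10,20,15)
river: ρ → (15,10,-15)
river: ρ → (-15,20,10)
river: ρ → (10,20,-15)
river: ρ → (-15,10,15)
closes: descent 0, river 6
min |a| on river = 10

10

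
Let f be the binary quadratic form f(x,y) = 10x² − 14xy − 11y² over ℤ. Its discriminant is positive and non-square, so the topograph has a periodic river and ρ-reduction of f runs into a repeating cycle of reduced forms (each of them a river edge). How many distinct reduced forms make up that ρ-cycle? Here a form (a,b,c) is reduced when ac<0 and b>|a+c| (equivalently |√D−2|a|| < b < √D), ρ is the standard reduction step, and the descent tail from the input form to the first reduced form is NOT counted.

D = 636, ⌊√D⌋ = 25
descent: ρ → (-11,14,10)  [lands on river]
river: ρ → (10,6,-15)
river: ρ → (-15,24,1)
river: ρ → (1,24,-15)
river: ρ → (-15,6,10)
river: ρ → (10,14,-11)
river: ρ → (-11,8,13)
river: ρ → (13,18,-6)
river: ρ → (-6,18,13)
river: ρ → (13,8,-11)
ρ-cycle length = 10 (tail of 1 descent step not counted)

10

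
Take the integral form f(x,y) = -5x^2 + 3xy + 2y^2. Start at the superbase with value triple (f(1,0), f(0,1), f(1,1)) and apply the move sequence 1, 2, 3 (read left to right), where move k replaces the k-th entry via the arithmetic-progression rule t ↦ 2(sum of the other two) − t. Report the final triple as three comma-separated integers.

start (-5,2,0) = (f(1,0),f(0,1),f(1,1))
replace slot 1: 2·(2+0) − (-5) = 9 → (9,2,0)
replace slot 2: 2·(9+0) − 2 = 16 → (9,16,0)
replace slot 3: 2·(9+16) − 0 = 50 → (9,16,50)

9,16,50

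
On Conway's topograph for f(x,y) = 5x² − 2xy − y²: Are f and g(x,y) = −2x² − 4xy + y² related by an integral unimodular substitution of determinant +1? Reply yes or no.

D₁ = 24, D₂ = 24
river cycle of f (length 2): (-1, 4, 2), (2, 4, -1)
river cycle of g (length 2): (1, 4, -2), (-2, 4, 1)
cycles differ ⇒ inequivalent

no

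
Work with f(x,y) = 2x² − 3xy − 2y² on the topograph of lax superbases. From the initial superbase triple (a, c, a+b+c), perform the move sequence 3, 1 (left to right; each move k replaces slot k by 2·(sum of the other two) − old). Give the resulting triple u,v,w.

start (2,-2,-3) = (f(1,0),f(0,1),f(1,1))
replace slot 3: 2·(2+(-2)) − (-3) = 3 → (2,-2,3)
replace slot 1: 2·((-2)+3) − 2 = 0 → (0,-2,3)

0,-2,3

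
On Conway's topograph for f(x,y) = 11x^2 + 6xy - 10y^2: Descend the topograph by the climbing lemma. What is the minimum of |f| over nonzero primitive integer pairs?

river: ρ → (-10,14,7)
river: ρ → (7,14,-10)
river: ρ → (-10,6,11)
river: ρ → (11,16,-5)
river: ρ → (-5,14,14)
river: ρ → (14,14,-5)
river: ρ → (-5,16,11)
river: ρ → (11,6,-10)
closes: descent 0, river 8
min |a| on river = 5

5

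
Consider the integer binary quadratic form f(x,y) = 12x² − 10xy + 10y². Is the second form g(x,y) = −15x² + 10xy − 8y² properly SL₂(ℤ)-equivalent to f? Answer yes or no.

D₁ = -380, D₂ = -380
f: flip: (12,-10,10)→(10,10,12)
f: reduced (well bottom): (10,10,12) with a≤c, −a<b≤a
g is negative-definite; reduce −g:
−g: flip: (15,-10,8)→(8,10,15)
−g: translate: b→-6 (≡10 mod 16), so (8,10,15)→(8,-6,13)
−g: reduced (well bottom): (8,-6,13) with a≤c, −a<b≤a
flip sign back: reduced form of g is (-8,6,-13)
reduced forms (10, 10, 12) vs (-8, 6, -13) ⇒ inequivalent

no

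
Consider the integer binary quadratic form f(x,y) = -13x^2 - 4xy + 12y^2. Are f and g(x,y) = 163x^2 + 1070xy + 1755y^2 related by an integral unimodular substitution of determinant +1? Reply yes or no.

D₁ = 640, D₂ = 640
river cycle of f (length 8): (12, 4, -13), (-13, 22, 3), (3, 20, -20), (-20, 20, 3), (3, 22, -13), (-13, 4, 12), (12, 20, -5), (-5, 20, 12)
river cycle of g (length 8): (12, 4, -13), (-13, 22, 3), (3, 20, -20), (-20, 20, 3), (3, 22, -13), (-13, 4, 12), (12, 20, -5), (-5, 20, 12)
cycles coincide ⇒ equivalent

yes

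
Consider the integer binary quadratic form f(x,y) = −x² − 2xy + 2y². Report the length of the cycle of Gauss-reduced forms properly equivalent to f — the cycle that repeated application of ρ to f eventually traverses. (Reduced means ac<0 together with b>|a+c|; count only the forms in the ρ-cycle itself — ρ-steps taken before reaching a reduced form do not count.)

D = 12, ⌊√D⌋ = 3
descent: ρ → (2,2,-1)  [lands on river]
river: ρ → (-1,2,2)
ρ-cycle length = 2 (tail of 1 descent step not counted)

2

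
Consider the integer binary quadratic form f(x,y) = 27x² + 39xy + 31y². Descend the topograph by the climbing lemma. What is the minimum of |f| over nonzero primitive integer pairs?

translate: b→-15 (≡39 mod 54), so (27,39,31)→(27,-15,19)
flip: (27,-15,19)→(19,15,27)
reduced (well bottom): (19,15,27) with a≤c, −a<b≤a
well minimum = a = 19

19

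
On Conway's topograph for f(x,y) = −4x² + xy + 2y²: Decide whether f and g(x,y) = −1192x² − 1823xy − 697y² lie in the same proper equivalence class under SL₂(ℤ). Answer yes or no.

D₁ = 33, D₂ = 33
river cycle of f (length 4): (2, 3, -3), (-3, 3, 2), (2, 5, -1), (-1, 5, 2)
river cycle of g (length 4): (2, 3, -3), (-3, 3, 2), (2, 5, -1), (-1, 5, 2)
cycles coincide ⇒ equivalent

yes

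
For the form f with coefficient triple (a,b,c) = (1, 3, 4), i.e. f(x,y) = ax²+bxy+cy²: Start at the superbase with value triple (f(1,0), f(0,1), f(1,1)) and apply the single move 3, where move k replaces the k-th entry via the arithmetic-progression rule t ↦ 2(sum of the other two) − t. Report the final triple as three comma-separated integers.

start (1,4,8) = (f(1,0),f(0,1),f(1,1))
replace slot 3: 2·(1+4) − 8 = 2 → (1,4,2)

1,4,2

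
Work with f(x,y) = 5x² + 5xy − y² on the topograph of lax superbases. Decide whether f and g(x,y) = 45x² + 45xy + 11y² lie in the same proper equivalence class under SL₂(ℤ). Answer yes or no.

D₁ = 45, D₂ = 45
river cycle of f (length 2): (-1, 5, 5), (5, 5, -1)
river cycle of g (length 2): (-1, 5, 5), (5, 5, -1)
cycles coincide ⇒ equivalent

yes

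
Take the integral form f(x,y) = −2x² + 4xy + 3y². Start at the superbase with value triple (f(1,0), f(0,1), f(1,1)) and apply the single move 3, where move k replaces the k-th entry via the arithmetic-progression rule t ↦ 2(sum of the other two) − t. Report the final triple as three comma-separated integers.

start (-2,3,5) = (f(1,0),f(0,1),f(1,1))
replace slot 3: 2·((-2)+3) − 5 = -3 → (-2,3,-3)

-2,3,-3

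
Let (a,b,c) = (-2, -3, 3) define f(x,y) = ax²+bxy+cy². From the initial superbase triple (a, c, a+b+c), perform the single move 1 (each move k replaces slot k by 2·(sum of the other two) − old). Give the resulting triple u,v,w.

start (-2,3,-2) = (f(1,0),f(0,1),f(1,1))
replace slot 1: 2·(3+(-2)) − (-2) = 4 → (4,3,-2)

4,3,-2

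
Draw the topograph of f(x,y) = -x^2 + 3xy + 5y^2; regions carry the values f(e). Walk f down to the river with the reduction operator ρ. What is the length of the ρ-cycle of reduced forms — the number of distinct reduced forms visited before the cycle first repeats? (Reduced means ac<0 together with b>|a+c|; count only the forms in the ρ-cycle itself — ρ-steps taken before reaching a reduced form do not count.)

D = 29, ⌊√D⌋ = 5
descent: ρ → (5,-3,-1)
descent: ρ → (-1,5,1)  [lands on river]
river: ρ → (1,5,-1)
ρ-cycle length = 2 (tail of 2 descent steps not counted)

2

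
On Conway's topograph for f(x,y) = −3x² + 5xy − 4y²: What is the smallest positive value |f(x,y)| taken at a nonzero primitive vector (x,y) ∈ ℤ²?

translate: b→1 (≡-5 mod 6), so (3,-5,4)→(3,1,2)
flip: (3,1,2)→(2,-1,3)
reduced (well bottom): (2,-1,3) with a≤c, −a<b≤a
well minimum |f| = |-2| = 2 (negative-definite)

2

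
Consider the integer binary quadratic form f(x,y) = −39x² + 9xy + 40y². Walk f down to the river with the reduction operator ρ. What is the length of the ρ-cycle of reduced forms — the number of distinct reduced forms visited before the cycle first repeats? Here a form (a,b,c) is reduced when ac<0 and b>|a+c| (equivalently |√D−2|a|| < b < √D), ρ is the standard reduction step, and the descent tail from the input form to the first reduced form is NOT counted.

D = 6321, ⌊√D⌋ = 79
river: ρ → (40,71,-8)
river: ρ → (-8,73,31)
river: ρ → (31,51,-30)
river: ρ → (-30,69,13)
river: ρ → (13,61,-50)
river: ρ → (-50,39,24)
river: ρ → (24,57,-32)
river: ρ → (-32,71,10)
river: ρ → (10,69,-39)
river: ρ → (-39,9,40)
ρ-cycle length = 10 (tail of 0 descent steps not counted)

10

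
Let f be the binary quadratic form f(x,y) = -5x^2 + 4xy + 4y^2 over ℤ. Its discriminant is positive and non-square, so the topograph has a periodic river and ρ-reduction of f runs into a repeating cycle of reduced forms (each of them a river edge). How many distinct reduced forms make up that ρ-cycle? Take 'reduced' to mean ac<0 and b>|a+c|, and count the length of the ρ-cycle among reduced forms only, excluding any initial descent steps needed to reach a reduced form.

D = 96, ⌊√D⌋ = 9
river: ρ → (4,4,-5)
river: ρ → (-5,6,3)
river: ρ → (3,6,-5)
river: ρ → (-5,4,4)
ρ-cycle length = 4 (tail of 0 descent steps not counted)

4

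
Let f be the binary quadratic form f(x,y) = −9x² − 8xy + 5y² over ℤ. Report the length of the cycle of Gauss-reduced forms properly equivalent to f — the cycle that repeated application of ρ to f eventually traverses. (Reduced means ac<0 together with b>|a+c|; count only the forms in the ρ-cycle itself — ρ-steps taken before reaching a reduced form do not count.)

D = 244, ⌊√D⌋ = 15
descent: ρ → (5,8,-9)  [lands on river]
river: ρ → (-9,10,4)
river: ρ → (4,14,-3)
river: ρ → (-3,10,12)
river: ρ → (12,14,-1)
river: ρ → (-1,14,12)
river: ρ → (12,10,-3)
river: ρ → (-3,14,4)
river: ρ → (4,10,-9)
river: ρ → (-9,8,5)
river: ρ → (5,12,-5)
river: ρ → (-5,8,9)
river: ρ → (9,10,-4)
river: ρ → (-4,14,3)
river: ρ → (3,10,-12)
river: ρ → (-12,14,1)
river: ρ → (1,14,-12)
river: ρ → (-12,10,3)
river: ρ → (3,14,-4)
river: ρ → (-4,10,9)
river: ρ → (9,8,-5)
river: ρ → (-5,12,5)
ρ-cycle length = 22 (tail of 1 descent step not counted)

22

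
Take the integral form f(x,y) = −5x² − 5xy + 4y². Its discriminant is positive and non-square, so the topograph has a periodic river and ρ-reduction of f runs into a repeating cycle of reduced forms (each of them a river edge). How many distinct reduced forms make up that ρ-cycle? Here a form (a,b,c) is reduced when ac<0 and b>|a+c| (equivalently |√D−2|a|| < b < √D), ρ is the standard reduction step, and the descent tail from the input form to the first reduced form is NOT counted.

D = 105, ⌊√D⌋ = 10
descent: ρ → (4,5,-5)  [lands on river]
river: ρ → (-5,5,4)
river: ρ → (4,3,-6)
river: ρ → (-6,9,1)
river: ρ → (1,9,-6)
river: ρ → (-6,3,4)
ρ-cycle length = 6 (tail of 1 descent step not counted)

6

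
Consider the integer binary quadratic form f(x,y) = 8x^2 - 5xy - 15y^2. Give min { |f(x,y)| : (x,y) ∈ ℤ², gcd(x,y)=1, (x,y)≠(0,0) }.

descent: ρ → (-15,5,8)
descent: ρ → (8,11,-12)  [lands on river]
river: ρ → (-12,13,7)
river: ρ → (7,15,-10)
river: ρ → (-10,5,12)
river: ρ → (12,19,-3)
river: ρ → (-3,17,18)
river: ρ → (18,19,-2)
river: ρ → (-2,21,8)
closes: descent 2, river 8
min |a| on river = 2

2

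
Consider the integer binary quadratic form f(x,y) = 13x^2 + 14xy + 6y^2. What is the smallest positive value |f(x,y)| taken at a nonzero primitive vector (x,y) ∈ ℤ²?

translate: b→-12 (≡14 mod 26), so (13,14,6)→(13,-12,5)
flip: (13,-12,5)→(5,12,13)
translate: b→2 (≡12 mod 10), so (5,12,13)→(5,2,6)
reduced (well bottom): (5,2,6) with a≤c, −a<b≤a
well minimum = a = 5

5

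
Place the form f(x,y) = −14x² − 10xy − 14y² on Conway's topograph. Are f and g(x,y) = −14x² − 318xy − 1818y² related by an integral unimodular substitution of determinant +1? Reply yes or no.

D₁ = -684, D₂ = -684
f is negative-definite; reduce −f:
−f: reduced (well bottom): (14,10,14) with a≤c, −a<b≤a
flip sign back: reduced form of f is (-14,-10,-14)
g is negative-definite; reduce −g:
−g: translate: b→10 (≡318 mod 28), so (14,318,1818)→(14,10,14)
−g: reduced (well bottom): (14,10,14) with a≤c, −a<b≤a
flip sign back: reduced form of g is (-14,-10,-14)
reduced forms (-14, -10, -14) vs (-14, -10, -14) ⇒ equivalent

yes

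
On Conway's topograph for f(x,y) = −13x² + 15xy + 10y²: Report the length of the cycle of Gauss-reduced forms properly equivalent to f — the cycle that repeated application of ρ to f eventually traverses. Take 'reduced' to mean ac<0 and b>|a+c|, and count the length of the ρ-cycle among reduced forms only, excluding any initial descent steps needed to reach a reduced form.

D = 745, ⌊√D⌋ = 27
river: ρ → (10,25,-3)
river: ρ → (-3,23,18)
river: ρ → (18,13,-8)
river: ρ → (-8,19,12)
river: ρ → (12,5,-15)
river: ρ → (-15,25,2)
river: ρ → (2,27,-2)
river: ρ → (-2,25,15)
river: ρ → (15,5,-12)
river: ρ → (-12,19,8)
river: ρ → (8,13,-18)
river: ρ → (-18,23,3)
river: ρ → (3,25,-10)
river: ρ → (-10,15,13)
river: ρ → (13,11,-12)
river: ρ → (-12,13,12)
river: ρ → (12,11,-13)
river: ρ → (-13,15,10)
ρ-cycle length = 18 (tail of 0 descent steps not counted)

18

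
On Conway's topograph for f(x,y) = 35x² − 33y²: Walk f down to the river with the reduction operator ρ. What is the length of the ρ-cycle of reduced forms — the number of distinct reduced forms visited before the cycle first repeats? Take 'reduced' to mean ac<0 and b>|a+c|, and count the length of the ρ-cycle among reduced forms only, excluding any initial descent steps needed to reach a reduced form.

D = 4620, ⌊√D⌋ = 67
descent: ρ → (-33,66,2)  [lands on river]
river: ρ → (2,66,-33)
ρ-cycle length = 2 (tail of 1 descent step not counted)

2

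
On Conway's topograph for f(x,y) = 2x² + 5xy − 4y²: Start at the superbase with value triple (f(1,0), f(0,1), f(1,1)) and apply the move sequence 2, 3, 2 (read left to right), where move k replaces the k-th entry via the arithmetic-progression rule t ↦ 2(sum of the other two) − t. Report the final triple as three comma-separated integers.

start (2,-4,3) = (f(1,0),f(0,1),f(1,1))
replace slot 2: 2·(2+3) − (-4) = 14 → (2,14,3)
replace slot 3: 2·(2+14) − 3 = 29 → (2,14,29)
replace slot 2: 2·(2+29) − 14 = 48 → (2,48,29)

2,48,29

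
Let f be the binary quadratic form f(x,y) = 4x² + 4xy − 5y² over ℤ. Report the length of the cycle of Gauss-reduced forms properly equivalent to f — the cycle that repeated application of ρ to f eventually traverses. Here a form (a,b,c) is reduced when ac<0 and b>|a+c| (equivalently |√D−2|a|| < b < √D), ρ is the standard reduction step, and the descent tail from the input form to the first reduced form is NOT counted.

D = 96, ⌊√D⌋ = 9
river: ρ → (-5,6,3)
river: ρ → (3,6,-5)
river: ρ → (-5,4,4)
river: ρ → (4,4,-5)
ρ-cycle length = 4 (tail of 0 descent steps not counted)

4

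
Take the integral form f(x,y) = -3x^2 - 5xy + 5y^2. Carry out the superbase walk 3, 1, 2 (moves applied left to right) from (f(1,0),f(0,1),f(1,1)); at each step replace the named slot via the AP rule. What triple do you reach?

start (-3,5,-3) = (f(1,0),f(0,1),f(1,1))
replace slot 3: 2·((-3)+5) − (-3) = 7 → (-3,5,7)
replace slot 1: 2·(5+7) − (-3) = 27 → (27,5,7)
replace slot 2: 2·(27+7) − 5 = 63 → (27,63,7)

27,63,7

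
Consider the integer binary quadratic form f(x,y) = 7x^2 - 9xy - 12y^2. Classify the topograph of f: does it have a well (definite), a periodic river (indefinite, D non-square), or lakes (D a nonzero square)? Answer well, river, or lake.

D = b²−4ac = (-9)² − 4·7·(-12) = 417
D > 0 non-square ⇒ indefinite ⇒ periodic river

river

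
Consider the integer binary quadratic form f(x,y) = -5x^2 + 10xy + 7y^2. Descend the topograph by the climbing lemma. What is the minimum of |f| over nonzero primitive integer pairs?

river: ρ → (7,4,-8)
river: ρ → (-8,12,3)
river: ρ → (3,12,-8)
river: ρ → (-8,4,7)
river: ρ → (7,10,-5)
river: ρ → (-5,10,7)
closes: descent 0, river 6
min |a| on river = 3

3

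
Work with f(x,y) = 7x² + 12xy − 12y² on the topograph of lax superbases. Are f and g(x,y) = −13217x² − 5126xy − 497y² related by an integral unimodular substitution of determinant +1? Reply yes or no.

D₁ = 480, D₂ = 480
river cycle of f (length 4): (-12, 12, 7), (7, 16, -8), (-8, 16, 7), (7, 12, -12)
river cycle of g (length 4): (-12, 12, 7), (7, 16, -8), (-8, 16, 7), (7, 12, -12)
cycles coincide ⇒ equivalent

yes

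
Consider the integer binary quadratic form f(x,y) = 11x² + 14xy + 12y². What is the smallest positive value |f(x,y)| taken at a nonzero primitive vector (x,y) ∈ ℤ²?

translate: b→-8 (≡14 mod 22), so (11,14,12)→(11,-8,9)
flip: (11,-8,9)→(9,8,11)
reduced (well bottom): (9,8,11) with a≤c, −a<b≤a
well minimum = a = 9

9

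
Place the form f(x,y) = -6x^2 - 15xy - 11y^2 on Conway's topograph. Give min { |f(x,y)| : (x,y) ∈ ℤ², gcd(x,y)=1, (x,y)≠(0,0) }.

translate: b→3 (≡15 mod 12), so (6,15,11)→(6,3,2)
flip: (6,3,2)→(2,-3,6)
translate: b→1 (≡-3 mod 4), so (2,-3,6)→(2,1,5)
reduced (well bottom): (2,1,5) with a≤c, −a<b≤a
well minimum |f| = |-2| = 2 (negative-definite)

2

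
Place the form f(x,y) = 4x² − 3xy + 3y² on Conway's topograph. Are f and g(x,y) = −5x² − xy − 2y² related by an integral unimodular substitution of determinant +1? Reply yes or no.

D₁ = -39, D₂ = -39
f: flip: (4,-3,3)→(3,3,4)
f: reduced (well bottom): (3,3,4) with a≤c, −a<b≤a
g is negative-definite; reduce −g:
−g: flip: (5,1,2)→(2,-1,5)
−g: reduced (well bottom): (2,-1,5) with a≤c, −a<b≤a
flip sign back: reduced form of g is (-2,1,-5)
reduced forms (3, 3, 4) vs (-2, 1, -5) ⇒ inequivalent

no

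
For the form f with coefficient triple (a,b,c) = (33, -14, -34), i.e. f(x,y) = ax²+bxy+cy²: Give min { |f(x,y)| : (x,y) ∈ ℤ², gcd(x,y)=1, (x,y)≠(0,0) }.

descent: ρ → (-34,14,33)  [lands on river]
river: ρ → (33,52,-15)
river: ρ → (-15,68,1)
river: ρ → (1,68,-15)
river: ρ → (-15,52,33)
river: ρ → (33,14,-34)
river: ρ → (-34,54,13)
river: ρ → (13,50,-42)
river: ρ → (-42,34,21)
river: ρ → (21,50,-26)
river: ρ → (-26,54,17)
river: ρ → (17,48,-35)
river: ρ → (-35,22,30)
river: ρ → (30,38,-27)
river: ρ → (-27,16,41)
river: ρ → (41,66,-2)
river: ρ → (-2,66,41)
river: ρ → (41,16,-27)
river: ρ → (-27,38,30)
river: ρ → (30,22,-35)
river: ρ → (-35,48,17)
river: ρ → (17,54,-26)
river: ρ → (-26,50,21)
river: ρ → (21,34,-42)
river: ρ → (-42,50,13)
river: ρ → (13,54,-34)
closes: descent 1, river 26
min |a| on river = 1

1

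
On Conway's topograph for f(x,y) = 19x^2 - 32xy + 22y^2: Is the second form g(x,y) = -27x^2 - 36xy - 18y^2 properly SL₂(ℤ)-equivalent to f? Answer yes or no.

D₁ = -648, D₂ = -648
f: translate: b→6 (≡-32 mod 38), so (19,-32,22)→(19,6,9)
f: flip: (19,6,9)→(9,-6,19)
f: reduced (well bottom): (9,-6,19) with a≤c, −a<b≤a
g is negative-definite; reduce −g:
−g: translate: b→-18 (≡36 mod 54), so (27,36,18)→(27,-18,9)
−g: flip: (27,-18,9)→(9,18,27)
−g: translate: b→0 (≡18 mod 18), so (9,18,27)→(9,0,18)
−g: reduced (well bottom): (9,0,18) with a≤c, −a<b≤a
flip sign back: reduced form of g is (-9,0,-18)
reduced forms (9, -6, 19) vs (-9, 0, -18) ⇒ inequivalent

no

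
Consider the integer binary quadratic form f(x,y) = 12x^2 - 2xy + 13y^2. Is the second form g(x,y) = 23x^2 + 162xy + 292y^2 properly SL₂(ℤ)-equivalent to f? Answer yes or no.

D₁ = -620, D₂ = -620
f: reduced (well bottom): (12,-2,13) with a≤c, −a<b≤a
g: translate: b→-22 (≡162 mod 46), so (23,162,292)→(23,-22,12)
g: flip: (23,-22,12)→(12,22,23)
g: translate: b→-2 (≡22 mod 24), so (12,22,23)→(12,-2,13)
g: reduced (well bottom): (12,-2,13) with a≤c, −a<b≤a
reduced forms (12, -2, 13) vs (12, -2, 13) ⇒ equivalent

yes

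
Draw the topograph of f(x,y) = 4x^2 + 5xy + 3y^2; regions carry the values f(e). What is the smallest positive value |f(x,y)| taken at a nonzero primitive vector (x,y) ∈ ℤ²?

translate: b→-3 (≡5 mod 8), so (4,5,3)→(4,-3,2)
flip: (4,-3,2)→(2,3,4)
translate: b→-1 (≡3 mod 4), so (2,3,4)→(2,-1,3)
reduced (well bottom): (2,-1,3) with a≤c, −a<b≤a
well minimum = a = 2

2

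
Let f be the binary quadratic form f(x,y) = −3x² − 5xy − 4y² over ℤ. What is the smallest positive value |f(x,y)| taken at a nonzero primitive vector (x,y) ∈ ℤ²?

translate: b→-1 (≡5 mod 6), so (3,5,4)→(3,-1,2)
flip: (3,-1,2)→(2,1,3)
reduced (well bottom): (2,1,3) with a≤c, −a<b≤a
well minimum |f| = |-2| = 2 (negative-definite)

2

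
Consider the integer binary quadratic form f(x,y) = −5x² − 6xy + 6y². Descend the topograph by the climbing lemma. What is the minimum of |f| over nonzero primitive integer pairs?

descent: ρ → (6,6,-5)  [lands on river]
river: ρ → (-5,4,7)
river: ρ → (7,10,-2)
river: ρ → (-2,10,7)
river: ρ → (7,4,-5)
river: ρ → (-5,6,6)
closes: descent 1, river 6
min |a| on river = 2

2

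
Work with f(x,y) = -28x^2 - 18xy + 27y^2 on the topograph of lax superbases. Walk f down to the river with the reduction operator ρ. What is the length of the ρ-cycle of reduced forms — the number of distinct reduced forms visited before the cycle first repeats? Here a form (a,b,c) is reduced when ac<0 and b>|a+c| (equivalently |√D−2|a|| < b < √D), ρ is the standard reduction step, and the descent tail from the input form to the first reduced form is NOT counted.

D = 3348, ⌊√D⌋ = 57
descent: ρ → (27,18,-28)  [lands on river]
river: ρ → (-28,38,17)
river: ρ → (17,30,-36)
river: ρ → (-36,42,11)
river: ρ → (11,46,-28)
river: ρ → (-28,10,29)
river: ρ → (29,48,-9)
river: ρ → (-9,42,44)
river: ρ → (44,46,-7)
river: ρ → (-7,52,23)
river: ρ → (23,40,-19)
river: ρ → (-19,36,27)
ρ-cycle length = 12 (tail of 1 descent step not counted)

12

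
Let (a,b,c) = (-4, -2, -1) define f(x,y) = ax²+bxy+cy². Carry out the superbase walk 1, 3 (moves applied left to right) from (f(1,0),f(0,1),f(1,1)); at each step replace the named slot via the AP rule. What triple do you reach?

start (-4,-1,-7) = (f(1,0),f(0,1),f(1,1))
replace slot 1: 2·((-1)+(-7)) − (-4) = -12 → (-12,-1,-7)
replace slot 3: 2·((-12)+(-1)) − (-7) = -19 → (-12,-1,-19)

-12,-1,-19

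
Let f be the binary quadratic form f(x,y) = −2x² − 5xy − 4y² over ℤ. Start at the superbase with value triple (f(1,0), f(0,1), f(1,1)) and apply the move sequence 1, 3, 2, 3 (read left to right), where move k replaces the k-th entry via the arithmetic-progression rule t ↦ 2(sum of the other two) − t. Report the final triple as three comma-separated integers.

start (-2,-4,-11) = (f(1,0),f(0,1),f(1,1))
replace slot 1: 2·((-4)+(-11)) − (-2) = -28 → (-28,-4,-11)
replace slot 3: 2·((-28)+(-4)) − (-11) = -53 → (-28,-4,-53)
replace slot 2: 2·((-28)+(-53)) − (-4) = -158 → (-28,-158,-53)
replace slot 3: 2·((-28)+(-158)) − (-53) = -319 → (-28,-158,-319)

-28,-158,-319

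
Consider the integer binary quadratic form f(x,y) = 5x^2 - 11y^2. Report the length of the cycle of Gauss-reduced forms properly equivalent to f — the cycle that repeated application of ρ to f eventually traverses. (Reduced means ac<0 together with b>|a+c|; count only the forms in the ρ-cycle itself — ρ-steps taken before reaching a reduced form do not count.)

D = 220, ⌊√D⌋ = 14
descent: ρ → (-11,0,5)
descent: ρ → (5,10,-6)  [lands on river]
river: ρ → (-6,14,1)
river: ρ → (1,14,-6)
river: ρ → (-6,10,5)
ρ-cycle length = 4 (tail of 2 descent steps not counted)

4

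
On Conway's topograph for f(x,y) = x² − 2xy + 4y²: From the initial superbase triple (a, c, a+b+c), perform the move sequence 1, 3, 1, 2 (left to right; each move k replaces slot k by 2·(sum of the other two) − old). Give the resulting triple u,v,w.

start (1,4,3) = (f(1,0),f(0,1),f(1,1))
replace slot 1: 2·(4+3) − 1 = 13 → (13,4,3)
replace slot 3: 2·(13+4) − 3 = 31 → (13,4,31)
replace slot 1: 2·(4+31) − 13 = 57 → (57,4,31)
replace slot 2: 2·(57+31) − 4 = 172 → (57,172,31)

57,172,31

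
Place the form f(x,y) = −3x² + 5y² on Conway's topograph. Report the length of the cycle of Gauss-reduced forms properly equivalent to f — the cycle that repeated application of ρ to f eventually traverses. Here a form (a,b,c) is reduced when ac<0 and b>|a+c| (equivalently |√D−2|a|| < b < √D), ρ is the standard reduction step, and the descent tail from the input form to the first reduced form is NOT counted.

D = 60, ⌊√D⌋ = 7
descent: ρ → (5,0,-3)
descent: ρ → (-3,6,2)  [lands on river]
river: ρ → (2,6,-3)
ρ-cycle length = 2 (tail of 2 descent steps not counted)

2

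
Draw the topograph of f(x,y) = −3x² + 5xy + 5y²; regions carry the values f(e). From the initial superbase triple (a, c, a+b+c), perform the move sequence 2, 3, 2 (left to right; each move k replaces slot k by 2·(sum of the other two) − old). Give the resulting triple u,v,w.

start (-3,5,7) = (f(1,0),f(0,1),f(1,1))
replace slot 2: 2·((-3)+7) − 5 = 3 → (-3,3,7)
replace slot 3: 2·((-3)+3) − 7 = -7 → (-3,3,-7)
replace slot 2: 2·((-3)+(-7)) − 3 = -23 → (-3,-23,-7)

-3,-23,-7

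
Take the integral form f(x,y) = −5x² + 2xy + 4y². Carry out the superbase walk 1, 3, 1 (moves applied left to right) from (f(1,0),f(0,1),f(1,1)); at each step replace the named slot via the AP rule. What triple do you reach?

start (-5,4,1) = (f(1,0),f(0,1),f(1,1))
replace slot 1: 2·(4+1) − (-5) = 15 → (15,4,1)
replace slot 3: 2·(15+4) − 1 = 37 → (15,4,37)
replace slot 1: 2·(4+37) − 15 = 67 → (67,4,37)

67,4,37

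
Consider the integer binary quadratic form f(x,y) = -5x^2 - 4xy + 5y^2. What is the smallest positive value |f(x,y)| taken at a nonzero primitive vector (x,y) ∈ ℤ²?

descent: ρ → (5,4,-5)  [lands on river]
river: ρ → (-5,6,4)
river: ρ → (4,10,-1)
river: ρ → (-1,10,4)
river: ρ → (4,6,-5)
river: ρ → (-5,4,5)
river: ρ → (5,6,-4)
river: ρ → (-4,10,1)
river: ρ → (1,10,-4)
river: ρ → (-4,6,5)
closes: descent 1, river 10
min |a| on river = 1

1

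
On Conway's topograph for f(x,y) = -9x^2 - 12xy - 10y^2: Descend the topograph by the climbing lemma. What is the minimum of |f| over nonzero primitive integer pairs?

translate: b→-6 (≡12 mod 18), so (9,12,10)→(9,-6,7)
flip: (9,-6,7)→(7,6,9)
reduced (well bottom): (7,6,9) with a≤c, −a<b≤a
well minimum |f| = |-7| = 7 (negative-definite)

7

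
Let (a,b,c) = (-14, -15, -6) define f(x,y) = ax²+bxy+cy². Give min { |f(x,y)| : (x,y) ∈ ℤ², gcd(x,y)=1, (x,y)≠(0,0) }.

translate: b→-13 (≡15 mod 28), so (14,15,6)→(14,-13,5)
flip: (14,-13,5)→(5,13,14)
translate: b→3 (≡13 mod 10), so (5,13,14)→(5,3,6)
reduced (well bottom): (5,3,6) with a≤c, −a<b≤a
well minimum |f| = |-5| = 5 (negative-definite)

5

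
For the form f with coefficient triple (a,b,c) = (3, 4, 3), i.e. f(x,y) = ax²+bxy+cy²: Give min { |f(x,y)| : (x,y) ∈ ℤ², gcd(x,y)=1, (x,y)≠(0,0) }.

translate: b→-2 (≡4 mod 6), so (3,4,3)→(3,-2,2)
flip: (3,-2,2)→(2,2,3)
reduced (well bottom): (2,2,3) with a≤c, −a<b≤a
well minimum = a = 2

2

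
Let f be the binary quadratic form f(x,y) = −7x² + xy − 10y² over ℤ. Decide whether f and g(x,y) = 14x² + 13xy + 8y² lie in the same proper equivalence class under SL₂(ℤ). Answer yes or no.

D₁ = -279, D₂ = -279
f is negative-definite; reduce −f:
−f: reduced (well bottom): (7,-1,10) with a≤c, −a<b≤a
flip sign back: reduced form of f is (-7,1,-10)
g: flip: (14,13,8)→(8,-13,14)
g: translate: b→3 (≡-13 mod 16), so (8,-13,14)→(8,3,9)
g: reduced (well bottom): (8,3,9) with a≤c, −a<b≤a
reduced forms (-7, 1, -10) vs (8, 3, 9) ⇒ inequivalent

no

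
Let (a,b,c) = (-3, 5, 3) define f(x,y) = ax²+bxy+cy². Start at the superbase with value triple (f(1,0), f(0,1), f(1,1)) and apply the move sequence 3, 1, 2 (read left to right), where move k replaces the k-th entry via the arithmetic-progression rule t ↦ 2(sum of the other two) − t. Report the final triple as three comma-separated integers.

start (-3,3,5) = (f(1,0),f(0,1),f(1,1))
replace slot 3: 2·((-3)+3) − 5 = -5 → (-3,3,-5)
replace slot 1: 2·(3+(-5)) − (-3) = -1 → (-1,3,-5)
replace slot 2: 2·((-1)+(-5)) − 3 = -15 → (-1,-15,-5)

-1,-15,-5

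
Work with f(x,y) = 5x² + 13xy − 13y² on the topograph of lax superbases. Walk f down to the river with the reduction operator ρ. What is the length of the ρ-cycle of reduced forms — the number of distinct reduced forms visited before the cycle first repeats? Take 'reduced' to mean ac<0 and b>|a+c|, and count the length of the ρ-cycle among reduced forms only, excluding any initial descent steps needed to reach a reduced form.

D = 429, ⌊√D⌋ = 20
river: ρ → (-13,13,5)
river: ρ → (5,17,-7)
river: ρ → (-7,11,11)
river: ρ → (11,11,-7)
river: ρ → (-7,17,5)
river: ρ → (5,13,-13)
ρ-cycle length = 6 (tail of 0 descent steps not counted)

6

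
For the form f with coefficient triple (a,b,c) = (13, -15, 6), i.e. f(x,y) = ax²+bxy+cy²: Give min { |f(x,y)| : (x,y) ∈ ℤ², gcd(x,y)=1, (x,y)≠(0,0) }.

translate: b→11 (≡-15 mod 26), so (13,-15,6)→(13,11,4)
flip: (13,11,4)→(4,-11,13)
translate: b→-3 (≡-11 mod 8), so (4,-11,13)→(4,-3,6)
reduced (well bottom): (4,-3,6) with a≤c, −a<b≤a
well minimum = a = 4

4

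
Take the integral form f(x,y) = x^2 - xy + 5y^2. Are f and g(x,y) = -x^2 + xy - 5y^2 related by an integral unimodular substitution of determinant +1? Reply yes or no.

D₁ = -19, D₂ = -19
f: translate: b→1 (≡-1 mod 2), so (1,-1,5)→(1,1,5)
f: reduced (well bottom): (1,1,5) with a≤c, −a<b≤a
g is negative-definite; reduce −g:
−g: translate: b→1 (≡-1 mod 2), so (1,-1,5)→(1,1,5)
−g: reduced (well bottom): (1,1,5) with a≤c, −a<b≤a
flip sign back: reduced form of g is (-1,-1,-5)
reduced forms (1, 1, 5) vs (-1, -1, -5) ⇒ inequivalent

no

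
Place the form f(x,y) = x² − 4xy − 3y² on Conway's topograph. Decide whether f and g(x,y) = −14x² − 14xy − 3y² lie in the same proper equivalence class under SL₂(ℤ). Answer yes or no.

D₁ = 28, D₂ = 28
river cycle of f (length 4): (-3, 4, 1), (1, 4, -3), (-3, 2, 2), (2, 2, -3)
river cycle of g (length 4): (-3, 2, 2), (2, 2, -3), (-3, 4, 1), (1, 4, -3)
cycles coincide ⇒ equivalent

yes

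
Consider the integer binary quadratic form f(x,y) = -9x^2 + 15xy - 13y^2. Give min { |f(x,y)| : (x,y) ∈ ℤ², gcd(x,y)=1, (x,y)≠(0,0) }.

translate: b→3 (≡-15 mod 18), so (9,-15,13)→(9,3,7)
flip: (9,3,7)→(7,-3,9)
reduced (well bottom): (7,-3,9) with a≤c, −a<b≤a
well minimum |f| = |-7| = 7 (negative-definite)

7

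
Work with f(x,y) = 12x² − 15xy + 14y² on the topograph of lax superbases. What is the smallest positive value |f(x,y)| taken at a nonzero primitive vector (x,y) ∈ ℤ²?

translate: b→9 (≡-15 mod 24), so (12,-15,14)→(12,9,11)
flip: (12,9,11)→(11,-9,12)
reduced (well bottom): (11,-9,12) with a≤c, −a<b≤a
well minimum = a = 11

11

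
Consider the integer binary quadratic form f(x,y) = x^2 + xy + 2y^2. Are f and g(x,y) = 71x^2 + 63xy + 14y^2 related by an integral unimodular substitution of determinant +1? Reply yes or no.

D₁ = -7, D₂ = -7
f: reduced (well bottom): (1,1,2) with a≤c, −a<b≤a
g: flip: (71,63,14)→(14,-63,71)
g: translate: b→-7 (≡-63 mod 28), so (14,-63,71)→(14,-7,1)
g: flip: (14,-7,1)→(1,7,14)
g: translate: b→1 (≡7 mod 2), so (1,7,14)→(1,1,2)
g: reduced (well bottom): (1,1,2) with a≤c, −a<b≤a
reduced forms (1, 1, 2) vs (1, 1, 2) ⇒ equivalent

yes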